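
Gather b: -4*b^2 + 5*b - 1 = -4*b^2 + 5*b - 1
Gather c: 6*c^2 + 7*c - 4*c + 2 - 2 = 6*c^2 + 3*c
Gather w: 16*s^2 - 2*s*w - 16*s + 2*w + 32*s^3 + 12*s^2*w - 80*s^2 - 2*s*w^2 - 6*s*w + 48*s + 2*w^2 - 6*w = 32*s^3 - 64*s^2 + 32*s + w^2*(2 - 2*s) + w*(12*s^2 - 8*s - 4)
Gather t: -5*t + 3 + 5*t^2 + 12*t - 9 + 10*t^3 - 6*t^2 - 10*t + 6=10*t^3 - t^2 - 3*t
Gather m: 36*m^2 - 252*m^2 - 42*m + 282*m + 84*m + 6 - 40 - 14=-216*m^2 + 324*m - 48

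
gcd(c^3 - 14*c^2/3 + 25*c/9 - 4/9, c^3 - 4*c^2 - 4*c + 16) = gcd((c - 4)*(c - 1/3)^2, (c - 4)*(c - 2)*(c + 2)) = c - 4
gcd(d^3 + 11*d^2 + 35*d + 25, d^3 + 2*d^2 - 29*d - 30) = d + 1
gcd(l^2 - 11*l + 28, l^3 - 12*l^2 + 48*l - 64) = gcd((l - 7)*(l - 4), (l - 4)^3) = l - 4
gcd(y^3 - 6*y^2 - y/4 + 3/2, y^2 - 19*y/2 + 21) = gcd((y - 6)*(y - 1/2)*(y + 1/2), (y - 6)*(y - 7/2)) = y - 6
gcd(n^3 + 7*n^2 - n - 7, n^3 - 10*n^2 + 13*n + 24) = n + 1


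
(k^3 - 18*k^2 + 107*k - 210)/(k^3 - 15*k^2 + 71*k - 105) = (k - 6)/(k - 3)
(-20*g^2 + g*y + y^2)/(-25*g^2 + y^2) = (-4*g + y)/(-5*g + y)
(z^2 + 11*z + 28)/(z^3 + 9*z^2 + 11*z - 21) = (z + 4)/(z^2 + 2*z - 3)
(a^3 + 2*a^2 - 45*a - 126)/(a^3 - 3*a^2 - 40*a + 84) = (a + 3)/(a - 2)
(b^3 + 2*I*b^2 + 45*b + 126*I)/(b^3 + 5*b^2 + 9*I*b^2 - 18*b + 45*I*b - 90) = (b - 7*I)/(b + 5)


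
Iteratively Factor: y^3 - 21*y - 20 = (y + 4)*(y^2 - 4*y - 5) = (y - 5)*(y + 4)*(y + 1)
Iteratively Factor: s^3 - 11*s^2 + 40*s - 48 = (s - 4)*(s^2 - 7*s + 12) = (s - 4)^2*(s - 3)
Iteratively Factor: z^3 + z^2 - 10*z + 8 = (z - 2)*(z^2 + 3*z - 4) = (z - 2)*(z + 4)*(z - 1)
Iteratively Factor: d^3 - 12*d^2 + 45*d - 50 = (d - 5)*(d^2 - 7*d + 10) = (d - 5)*(d - 2)*(d - 5)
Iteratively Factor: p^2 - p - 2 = (p - 2)*(p + 1)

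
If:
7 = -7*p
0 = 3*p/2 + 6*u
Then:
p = -1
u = 1/4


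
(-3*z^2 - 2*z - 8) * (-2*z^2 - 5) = 6*z^4 + 4*z^3 + 31*z^2 + 10*z + 40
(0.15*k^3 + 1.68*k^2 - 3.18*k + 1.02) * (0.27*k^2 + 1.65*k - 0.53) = 0.0405*k^5 + 0.7011*k^4 + 1.8339*k^3 - 5.862*k^2 + 3.3684*k - 0.5406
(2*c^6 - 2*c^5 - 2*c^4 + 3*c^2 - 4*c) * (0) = 0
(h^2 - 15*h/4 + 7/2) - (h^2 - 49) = 105/2 - 15*h/4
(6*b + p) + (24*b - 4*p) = 30*b - 3*p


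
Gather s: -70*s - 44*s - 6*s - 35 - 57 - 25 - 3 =-120*s - 120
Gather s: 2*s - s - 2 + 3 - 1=s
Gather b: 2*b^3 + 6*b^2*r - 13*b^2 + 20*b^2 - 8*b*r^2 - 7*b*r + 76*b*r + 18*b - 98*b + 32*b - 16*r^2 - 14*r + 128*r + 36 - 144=2*b^3 + b^2*(6*r + 7) + b*(-8*r^2 + 69*r - 48) - 16*r^2 + 114*r - 108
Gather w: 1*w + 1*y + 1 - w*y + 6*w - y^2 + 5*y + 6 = w*(7 - y) - y^2 + 6*y + 7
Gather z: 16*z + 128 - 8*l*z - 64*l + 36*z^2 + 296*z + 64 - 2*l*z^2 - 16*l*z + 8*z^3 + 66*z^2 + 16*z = -64*l + 8*z^3 + z^2*(102 - 2*l) + z*(328 - 24*l) + 192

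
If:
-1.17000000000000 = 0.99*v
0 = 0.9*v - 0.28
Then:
No Solution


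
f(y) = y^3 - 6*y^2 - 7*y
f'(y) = 3*y^2 - 12*y - 7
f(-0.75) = 1.45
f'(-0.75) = 3.69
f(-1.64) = -9.07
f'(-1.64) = 20.75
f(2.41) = -37.72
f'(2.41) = -18.50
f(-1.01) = -0.08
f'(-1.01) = 8.18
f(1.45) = -19.72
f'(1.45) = -18.09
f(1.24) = -16.00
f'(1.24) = -17.27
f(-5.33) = -284.56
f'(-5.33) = 142.19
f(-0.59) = 1.84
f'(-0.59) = 1.12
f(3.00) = -48.00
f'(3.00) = -16.00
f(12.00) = 780.00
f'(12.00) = 281.00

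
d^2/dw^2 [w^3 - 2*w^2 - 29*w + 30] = 6*w - 4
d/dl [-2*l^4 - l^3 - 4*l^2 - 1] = l*(-8*l^2 - 3*l - 8)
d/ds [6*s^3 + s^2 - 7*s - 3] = 18*s^2 + 2*s - 7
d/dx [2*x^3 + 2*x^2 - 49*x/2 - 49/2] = 6*x^2 + 4*x - 49/2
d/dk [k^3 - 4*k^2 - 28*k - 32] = 3*k^2 - 8*k - 28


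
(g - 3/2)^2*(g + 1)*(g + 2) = g^4 - 19*g^2/4 + 3*g/4 + 9/2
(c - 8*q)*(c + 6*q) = c^2 - 2*c*q - 48*q^2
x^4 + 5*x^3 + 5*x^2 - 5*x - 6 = (x - 1)*(x + 1)*(x + 2)*(x + 3)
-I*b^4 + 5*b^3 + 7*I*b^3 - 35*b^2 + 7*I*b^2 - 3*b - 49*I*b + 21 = (b - 7)*(b + I)*(b + 3*I)*(-I*b + 1)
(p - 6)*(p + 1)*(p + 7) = p^3 + 2*p^2 - 41*p - 42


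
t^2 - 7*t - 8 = (t - 8)*(t + 1)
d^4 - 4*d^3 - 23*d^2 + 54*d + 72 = (d - 6)*(d - 3)*(d + 1)*(d + 4)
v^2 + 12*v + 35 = (v + 5)*(v + 7)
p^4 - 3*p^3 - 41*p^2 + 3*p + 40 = (p - 8)*(p - 1)*(p + 1)*(p + 5)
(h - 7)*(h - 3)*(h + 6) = h^3 - 4*h^2 - 39*h + 126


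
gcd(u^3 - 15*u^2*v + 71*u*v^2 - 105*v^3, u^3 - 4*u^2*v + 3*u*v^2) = u - 3*v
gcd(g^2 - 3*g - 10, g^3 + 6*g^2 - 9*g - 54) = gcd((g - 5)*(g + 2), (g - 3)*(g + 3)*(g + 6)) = 1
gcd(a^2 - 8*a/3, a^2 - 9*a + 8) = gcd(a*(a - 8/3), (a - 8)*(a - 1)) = 1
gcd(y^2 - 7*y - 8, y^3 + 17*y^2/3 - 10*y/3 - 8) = y + 1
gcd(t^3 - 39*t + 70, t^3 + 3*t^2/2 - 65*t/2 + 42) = t + 7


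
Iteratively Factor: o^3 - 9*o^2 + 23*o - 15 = (o - 3)*(o^2 - 6*o + 5) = (o - 5)*(o - 3)*(o - 1)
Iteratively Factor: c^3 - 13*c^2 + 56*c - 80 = (c - 4)*(c^2 - 9*c + 20) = (c - 4)^2*(c - 5)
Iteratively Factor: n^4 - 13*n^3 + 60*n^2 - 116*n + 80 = (n - 5)*(n^3 - 8*n^2 + 20*n - 16) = (n - 5)*(n - 4)*(n^2 - 4*n + 4) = (n - 5)*(n - 4)*(n - 2)*(n - 2)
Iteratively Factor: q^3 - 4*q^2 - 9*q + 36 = (q - 4)*(q^2 - 9) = (q - 4)*(q - 3)*(q + 3)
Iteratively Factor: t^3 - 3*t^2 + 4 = (t - 2)*(t^2 - t - 2) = (t - 2)*(t + 1)*(t - 2)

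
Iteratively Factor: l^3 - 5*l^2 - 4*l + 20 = (l - 2)*(l^2 - 3*l - 10) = (l - 5)*(l - 2)*(l + 2)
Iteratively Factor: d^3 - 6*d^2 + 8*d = (d - 2)*(d^2 - 4*d) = d*(d - 2)*(d - 4)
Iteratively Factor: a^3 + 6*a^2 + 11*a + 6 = (a + 3)*(a^2 + 3*a + 2) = (a + 2)*(a + 3)*(a + 1)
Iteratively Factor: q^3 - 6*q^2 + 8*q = (q)*(q^2 - 6*q + 8) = q*(q - 4)*(q - 2)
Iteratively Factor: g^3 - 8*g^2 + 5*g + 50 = (g + 2)*(g^2 - 10*g + 25) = (g - 5)*(g + 2)*(g - 5)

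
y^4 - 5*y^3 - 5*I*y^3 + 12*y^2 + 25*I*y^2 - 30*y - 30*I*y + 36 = (y - 3)*(y - 2)*(y - 6*I)*(y + I)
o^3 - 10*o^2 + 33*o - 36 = (o - 4)*(o - 3)^2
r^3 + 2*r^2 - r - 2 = (r - 1)*(r + 1)*(r + 2)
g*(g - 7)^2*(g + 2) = g^4 - 12*g^3 + 21*g^2 + 98*g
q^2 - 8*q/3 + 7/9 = (q - 7/3)*(q - 1/3)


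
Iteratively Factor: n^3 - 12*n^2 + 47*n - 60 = (n - 4)*(n^2 - 8*n + 15) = (n - 5)*(n - 4)*(n - 3)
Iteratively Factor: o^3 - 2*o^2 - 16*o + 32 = (o - 4)*(o^2 + 2*o - 8) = (o - 4)*(o + 4)*(o - 2)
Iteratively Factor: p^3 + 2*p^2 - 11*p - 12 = (p + 4)*(p^2 - 2*p - 3) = (p + 1)*(p + 4)*(p - 3)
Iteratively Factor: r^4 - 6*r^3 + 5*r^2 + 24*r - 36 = (r + 2)*(r^3 - 8*r^2 + 21*r - 18) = (r - 3)*(r + 2)*(r^2 - 5*r + 6) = (r - 3)*(r - 2)*(r + 2)*(r - 3)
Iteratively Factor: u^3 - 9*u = (u)*(u^2 - 9) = u*(u + 3)*(u - 3)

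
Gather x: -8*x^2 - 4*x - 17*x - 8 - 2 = -8*x^2 - 21*x - 10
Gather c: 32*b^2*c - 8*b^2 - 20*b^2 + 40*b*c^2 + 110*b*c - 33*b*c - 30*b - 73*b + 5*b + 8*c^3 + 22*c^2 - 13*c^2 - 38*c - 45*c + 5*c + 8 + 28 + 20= -28*b^2 - 98*b + 8*c^3 + c^2*(40*b + 9) + c*(32*b^2 + 77*b - 78) + 56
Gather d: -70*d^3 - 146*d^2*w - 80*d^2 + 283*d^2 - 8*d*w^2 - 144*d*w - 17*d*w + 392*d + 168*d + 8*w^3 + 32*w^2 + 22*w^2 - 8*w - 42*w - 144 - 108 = -70*d^3 + d^2*(203 - 146*w) + d*(-8*w^2 - 161*w + 560) + 8*w^3 + 54*w^2 - 50*w - 252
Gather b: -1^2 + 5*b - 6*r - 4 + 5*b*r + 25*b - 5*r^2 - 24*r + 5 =b*(5*r + 30) - 5*r^2 - 30*r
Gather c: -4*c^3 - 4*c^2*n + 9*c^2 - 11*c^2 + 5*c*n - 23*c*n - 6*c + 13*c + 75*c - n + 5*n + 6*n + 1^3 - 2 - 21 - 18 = -4*c^3 + c^2*(-4*n - 2) + c*(82 - 18*n) + 10*n - 40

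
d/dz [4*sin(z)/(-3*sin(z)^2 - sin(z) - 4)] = 4*(3*sin(z)^2 - 4)*cos(z)/(3*sin(z)^2 + sin(z) + 4)^2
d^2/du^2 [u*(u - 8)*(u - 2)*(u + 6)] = 12*u^2 - 24*u - 88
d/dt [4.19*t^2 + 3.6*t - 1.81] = 8.38*t + 3.6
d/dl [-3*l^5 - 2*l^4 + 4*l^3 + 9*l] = -15*l^4 - 8*l^3 + 12*l^2 + 9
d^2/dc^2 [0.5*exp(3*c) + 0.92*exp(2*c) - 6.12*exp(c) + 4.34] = (4.5*exp(2*c) + 3.68*exp(c) - 6.12)*exp(c)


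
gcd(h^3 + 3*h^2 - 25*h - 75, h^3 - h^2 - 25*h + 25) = h^2 - 25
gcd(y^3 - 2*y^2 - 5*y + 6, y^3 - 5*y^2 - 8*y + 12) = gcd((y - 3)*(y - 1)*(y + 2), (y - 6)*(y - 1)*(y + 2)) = y^2 + y - 2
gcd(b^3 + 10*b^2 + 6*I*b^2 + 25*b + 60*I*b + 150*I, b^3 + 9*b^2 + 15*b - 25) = b^2 + 10*b + 25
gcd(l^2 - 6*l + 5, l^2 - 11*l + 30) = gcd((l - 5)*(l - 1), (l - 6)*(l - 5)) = l - 5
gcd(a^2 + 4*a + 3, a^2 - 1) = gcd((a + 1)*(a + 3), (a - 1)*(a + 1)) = a + 1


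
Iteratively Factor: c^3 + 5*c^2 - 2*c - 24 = (c + 3)*(c^2 + 2*c - 8) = (c + 3)*(c + 4)*(c - 2)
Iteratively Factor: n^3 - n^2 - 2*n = (n + 1)*(n^2 - 2*n) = n*(n + 1)*(n - 2)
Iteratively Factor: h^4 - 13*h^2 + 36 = (h + 3)*(h^3 - 3*h^2 - 4*h + 12) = (h + 2)*(h + 3)*(h^2 - 5*h + 6) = (h - 2)*(h + 2)*(h + 3)*(h - 3)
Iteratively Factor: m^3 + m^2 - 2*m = (m + 2)*(m^2 - m) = m*(m + 2)*(m - 1)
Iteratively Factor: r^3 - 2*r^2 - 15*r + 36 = (r - 3)*(r^2 + r - 12) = (r - 3)*(r + 4)*(r - 3)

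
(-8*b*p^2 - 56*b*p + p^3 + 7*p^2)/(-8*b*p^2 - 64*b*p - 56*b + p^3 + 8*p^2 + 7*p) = p/(p + 1)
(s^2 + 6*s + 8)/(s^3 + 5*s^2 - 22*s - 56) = (s + 4)/(s^2 + 3*s - 28)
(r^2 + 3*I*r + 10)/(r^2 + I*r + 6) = (r + 5*I)/(r + 3*I)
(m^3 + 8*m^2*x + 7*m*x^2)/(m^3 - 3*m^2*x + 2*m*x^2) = (m^2 + 8*m*x + 7*x^2)/(m^2 - 3*m*x + 2*x^2)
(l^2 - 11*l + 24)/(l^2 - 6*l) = (l^2 - 11*l + 24)/(l*(l - 6))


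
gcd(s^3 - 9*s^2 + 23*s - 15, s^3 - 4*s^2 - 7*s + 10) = s^2 - 6*s + 5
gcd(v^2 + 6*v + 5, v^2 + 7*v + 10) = v + 5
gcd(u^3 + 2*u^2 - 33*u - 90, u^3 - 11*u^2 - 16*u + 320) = u + 5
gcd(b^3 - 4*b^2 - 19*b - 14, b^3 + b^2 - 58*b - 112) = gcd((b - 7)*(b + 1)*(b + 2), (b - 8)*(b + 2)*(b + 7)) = b + 2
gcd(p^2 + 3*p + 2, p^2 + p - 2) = p + 2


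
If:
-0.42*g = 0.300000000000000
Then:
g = -0.71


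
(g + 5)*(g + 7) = g^2 + 12*g + 35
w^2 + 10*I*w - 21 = (w + 3*I)*(w + 7*I)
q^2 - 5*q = q*(q - 5)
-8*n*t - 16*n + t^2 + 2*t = (-8*n + t)*(t + 2)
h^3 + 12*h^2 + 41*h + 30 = (h + 1)*(h + 5)*(h + 6)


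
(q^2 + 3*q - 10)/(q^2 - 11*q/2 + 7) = 2*(q + 5)/(2*q - 7)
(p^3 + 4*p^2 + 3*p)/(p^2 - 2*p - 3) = p*(p + 3)/(p - 3)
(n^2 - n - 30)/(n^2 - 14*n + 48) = (n + 5)/(n - 8)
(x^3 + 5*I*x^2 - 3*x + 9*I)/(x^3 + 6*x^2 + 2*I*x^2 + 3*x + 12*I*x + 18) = (x + 3*I)/(x + 6)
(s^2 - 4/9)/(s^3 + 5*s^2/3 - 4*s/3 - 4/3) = (s - 2/3)/(s^2 + s - 2)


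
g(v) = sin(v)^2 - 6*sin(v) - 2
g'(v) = 2*sin(v)*cos(v) - 6*cos(v)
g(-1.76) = 4.86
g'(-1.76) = 1.50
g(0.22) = -3.26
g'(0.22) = -5.43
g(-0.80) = 2.82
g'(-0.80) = -5.18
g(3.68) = 1.34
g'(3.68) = 6.03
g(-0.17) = -0.96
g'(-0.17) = -6.25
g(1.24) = -6.78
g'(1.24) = -1.33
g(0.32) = -3.79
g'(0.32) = -5.10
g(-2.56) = 1.60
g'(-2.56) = 5.93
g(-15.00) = 2.32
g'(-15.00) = 5.55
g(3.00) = -2.83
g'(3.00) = 5.66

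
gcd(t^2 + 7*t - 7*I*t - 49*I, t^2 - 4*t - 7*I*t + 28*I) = t - 7*I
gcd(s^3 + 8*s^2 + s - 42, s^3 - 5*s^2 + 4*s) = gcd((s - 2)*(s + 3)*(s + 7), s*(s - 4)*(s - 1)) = 1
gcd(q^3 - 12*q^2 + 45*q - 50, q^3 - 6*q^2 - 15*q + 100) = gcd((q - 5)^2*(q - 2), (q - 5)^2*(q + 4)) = q^2 - 10*q + 25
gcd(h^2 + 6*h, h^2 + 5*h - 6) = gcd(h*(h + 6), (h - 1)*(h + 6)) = h + 6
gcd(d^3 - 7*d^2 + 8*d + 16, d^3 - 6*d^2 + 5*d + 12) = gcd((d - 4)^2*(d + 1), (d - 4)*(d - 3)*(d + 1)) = d^2 - 3*d - 4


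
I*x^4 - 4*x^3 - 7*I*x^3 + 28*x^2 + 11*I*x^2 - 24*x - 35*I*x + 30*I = (x - 6)*(x - I)*(x + 5*I)*(I*x - I)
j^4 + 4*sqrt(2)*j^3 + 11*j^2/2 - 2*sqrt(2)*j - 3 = (j - sqrt(2)/2)*(j + sqrt(2)/2)*(j + sqrt(2))*(j + 3*sqrt(2))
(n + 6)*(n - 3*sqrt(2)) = n^2 - 3*sqrt(2)*n + 6*n - 18*sqrt(2)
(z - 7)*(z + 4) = z^2 - 3*z - 28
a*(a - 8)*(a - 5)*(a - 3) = a^4 - 16*a^3 + 79*a^2 - 120*a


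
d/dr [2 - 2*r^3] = -6*r^2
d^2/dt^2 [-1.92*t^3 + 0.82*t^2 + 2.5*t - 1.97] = 1.64 - 11.52*t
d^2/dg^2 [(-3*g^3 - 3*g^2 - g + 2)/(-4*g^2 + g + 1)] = 2*(43*g^3 - 51*g^2 + 45*g - 8)/(64*g^6 - 48*g^5 - 36*g^4 + 23*g^3 + 9*g^2 - 3*g - 1)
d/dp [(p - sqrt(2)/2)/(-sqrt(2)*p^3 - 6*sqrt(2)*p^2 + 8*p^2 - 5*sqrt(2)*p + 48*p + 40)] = (-sqrt(2)*p^3 - 6*sqrt(2)*p^2 + 8*p^2 - 5*sqrt(2)*p + 48*p + (2*p - sqrt(2))*(3*sqrt(2)*p^2 - 16*p + 12*sqrt(2)*p - 48 + 5*sqrt(2))/2 + 40)/(sqrt(2)*p^3 - 8*p^2 + 6*sqrt(2)*p^2 - 48*p + 5*sqrt(2)*p - 40)^2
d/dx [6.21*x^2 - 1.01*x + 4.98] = 12.42*x - 1.01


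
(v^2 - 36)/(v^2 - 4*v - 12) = (v + 6)/(v + 2)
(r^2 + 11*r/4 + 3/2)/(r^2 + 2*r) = (r + 3/4)/r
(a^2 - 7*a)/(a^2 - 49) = a/(a + 7)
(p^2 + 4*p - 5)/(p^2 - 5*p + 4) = (p + 5)/(p - 4)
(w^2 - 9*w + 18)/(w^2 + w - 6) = (w^2 - 9*w + 18)/(w^2 + w - 6)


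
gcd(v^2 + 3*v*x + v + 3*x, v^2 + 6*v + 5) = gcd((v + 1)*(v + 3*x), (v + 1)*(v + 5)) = v + 1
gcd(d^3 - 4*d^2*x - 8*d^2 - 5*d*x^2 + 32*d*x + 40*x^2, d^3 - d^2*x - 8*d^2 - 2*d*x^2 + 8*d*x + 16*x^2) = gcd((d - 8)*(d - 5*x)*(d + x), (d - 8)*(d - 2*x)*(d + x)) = d^2 + d*x - 8*d - 8*x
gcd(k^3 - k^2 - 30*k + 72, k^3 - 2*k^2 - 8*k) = k - 4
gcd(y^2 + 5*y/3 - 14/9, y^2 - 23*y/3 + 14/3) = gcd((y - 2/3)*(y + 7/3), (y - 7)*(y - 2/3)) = y - 2/3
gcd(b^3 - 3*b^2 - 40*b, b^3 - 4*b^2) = b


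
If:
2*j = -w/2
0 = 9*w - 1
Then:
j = -1/36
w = 1/9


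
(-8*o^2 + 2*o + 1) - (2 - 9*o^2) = o^2 + 2*o - 1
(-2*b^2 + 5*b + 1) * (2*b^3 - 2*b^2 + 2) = -4*b^5 + 14*b^4 - 8*b^3 - 6*b^2 + 10*b + 2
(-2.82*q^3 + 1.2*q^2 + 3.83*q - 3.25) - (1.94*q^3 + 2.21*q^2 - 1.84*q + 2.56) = -4.76*q^3 - 1.01*q^2 + 5.67*q - 5.81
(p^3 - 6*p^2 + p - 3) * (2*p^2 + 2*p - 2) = 2*p^5 - 10*p^4 - 12*p^3 + 8*p^2 - 8*p + 6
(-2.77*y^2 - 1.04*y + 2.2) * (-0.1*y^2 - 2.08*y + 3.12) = 0.277*y^4 + 5.8656*y^3 - 6.6992*y^2 - 7.8208*y + 6.864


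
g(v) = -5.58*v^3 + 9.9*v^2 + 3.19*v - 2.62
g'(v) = -16.74*v^2 + 19.8*v + 3.19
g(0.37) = -0.37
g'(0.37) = 8.22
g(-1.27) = 20.73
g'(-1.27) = -48.96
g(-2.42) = 126.72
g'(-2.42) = -142.76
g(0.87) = 3.97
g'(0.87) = 7.75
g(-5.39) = 1141.58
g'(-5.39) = -589.86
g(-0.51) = -0.93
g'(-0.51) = -11.26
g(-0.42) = -1.80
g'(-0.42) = -8.08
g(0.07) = -2.35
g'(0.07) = 4.49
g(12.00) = -8180.98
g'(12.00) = -2169.77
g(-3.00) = 227.57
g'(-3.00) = -206.87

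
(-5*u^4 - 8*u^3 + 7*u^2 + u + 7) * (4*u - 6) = -20*u^5 - 2*u^4 + 76*u^3 - 38*u^2 + 22*u - 42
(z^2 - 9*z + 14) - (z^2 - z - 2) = 16 - 8*z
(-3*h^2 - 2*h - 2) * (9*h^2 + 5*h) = -27*h^4 - 33*h^3 - 28*h^2 - 10*h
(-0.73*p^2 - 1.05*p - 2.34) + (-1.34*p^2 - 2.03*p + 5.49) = -2.07*p^2 - 3.08*p + 3.15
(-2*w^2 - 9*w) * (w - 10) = -2*w^3 + 11*w^2 + 90*w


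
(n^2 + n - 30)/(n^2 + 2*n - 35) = (n + 6)/(n + 7)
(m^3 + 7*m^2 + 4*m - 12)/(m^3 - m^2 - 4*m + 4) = (m + 6)/(m - 2)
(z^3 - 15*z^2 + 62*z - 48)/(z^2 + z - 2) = (z^2 - 14*z + 48)/(z + 2)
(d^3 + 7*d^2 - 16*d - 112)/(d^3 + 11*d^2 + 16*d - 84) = (d^2 - 16)/(d^2 + 4*d - 12)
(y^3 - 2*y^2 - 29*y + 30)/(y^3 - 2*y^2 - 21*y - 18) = (y^2 + 4*y - 5)/(y^2 + 4*y + 3)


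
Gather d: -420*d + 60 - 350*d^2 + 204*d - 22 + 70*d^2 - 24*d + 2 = -280*d^2 - 240*d + 40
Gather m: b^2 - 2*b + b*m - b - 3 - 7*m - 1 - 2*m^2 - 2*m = b^2 - 3*b - 2*m^2 + m*(b - 9) - 4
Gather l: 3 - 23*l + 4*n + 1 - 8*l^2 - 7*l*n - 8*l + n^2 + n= -8*l^2 + l*(-7*n - 31) + n^2 + 5*n + 4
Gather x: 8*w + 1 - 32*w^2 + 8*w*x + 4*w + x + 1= -32*w^2 + 12*w + x*(8*w + 1) + 2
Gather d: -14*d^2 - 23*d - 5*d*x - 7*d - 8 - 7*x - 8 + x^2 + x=-14*d^2 + d*(-5*x - 30) + x^2 - 6*x - 16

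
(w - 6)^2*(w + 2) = w^3 - 10*w^2 + 12*w + 72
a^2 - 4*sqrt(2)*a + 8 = (a - 2*sqrt(2))^2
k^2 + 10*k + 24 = (k + 4)*(k + 6)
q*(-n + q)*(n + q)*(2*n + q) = -2*n^3*q - n^2*q^2 + 2*n*q^3 + q^4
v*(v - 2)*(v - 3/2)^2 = v^4 - 5*v^3 + 33*v^2/4 - 9*v/2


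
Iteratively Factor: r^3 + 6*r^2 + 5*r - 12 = (r + 3)*(r^2 + 3*r - 4) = (r - 1)*(r + 3)*(r + 4)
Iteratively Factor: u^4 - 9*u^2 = (u - 3)*(u^3 + 3*u^2) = u*(u - 3)*(u^2 + 3*u) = u^2*(u - 3)*(u + 3)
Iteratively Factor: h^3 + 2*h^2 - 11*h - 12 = (h + 1)*(h^2 + h - 12) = (h - 3)*(h + 1)*(h + 4)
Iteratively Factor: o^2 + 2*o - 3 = (o + 3)*(o - 1)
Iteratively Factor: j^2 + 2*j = (j)*(j + 2)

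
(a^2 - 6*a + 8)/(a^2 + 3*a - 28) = (a - 2)/(a + 7)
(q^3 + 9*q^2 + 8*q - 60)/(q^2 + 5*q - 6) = (q^2 + 3*q - 10)/(q - 1)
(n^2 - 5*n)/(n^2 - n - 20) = n/(n + 4)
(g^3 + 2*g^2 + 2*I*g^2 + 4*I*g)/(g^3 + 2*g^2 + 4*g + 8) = g/(g - 2*I)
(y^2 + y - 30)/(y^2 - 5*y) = (y + 6)/y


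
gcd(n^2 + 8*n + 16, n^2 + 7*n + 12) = n + 4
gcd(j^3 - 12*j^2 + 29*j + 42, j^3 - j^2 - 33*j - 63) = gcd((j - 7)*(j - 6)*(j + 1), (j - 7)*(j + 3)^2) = j - 7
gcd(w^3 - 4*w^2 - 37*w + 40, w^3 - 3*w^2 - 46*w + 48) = w^2 - 9*w + 8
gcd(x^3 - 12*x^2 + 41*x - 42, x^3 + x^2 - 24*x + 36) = x^2 - 5*x + 6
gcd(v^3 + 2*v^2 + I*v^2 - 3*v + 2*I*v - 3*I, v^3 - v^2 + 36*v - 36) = v - 1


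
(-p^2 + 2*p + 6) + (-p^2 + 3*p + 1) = -2*p^2 + 5*p + 7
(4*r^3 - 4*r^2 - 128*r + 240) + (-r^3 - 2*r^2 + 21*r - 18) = 3*r^3 - 6*r^2 - 107*r + 222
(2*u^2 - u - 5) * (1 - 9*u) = -18*u^3 + 11*u^2 + 44*u - 5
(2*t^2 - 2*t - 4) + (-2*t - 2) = 2*t^2 - 4*t - 6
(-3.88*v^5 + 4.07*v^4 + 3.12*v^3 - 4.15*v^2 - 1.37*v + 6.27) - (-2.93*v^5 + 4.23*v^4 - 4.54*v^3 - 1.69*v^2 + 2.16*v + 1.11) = -0.95*v^5 - 0.16*v^4 + 7.66*v^3 - 2.46*v^2 - 3.53*v + 5.16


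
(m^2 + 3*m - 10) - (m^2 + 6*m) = -3*m - 10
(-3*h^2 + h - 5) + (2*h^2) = -h^2 + h - 5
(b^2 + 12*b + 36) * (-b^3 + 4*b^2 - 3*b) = -b^5 - 8*b^4 + 9*b^3 + 108*b^2 - 108*b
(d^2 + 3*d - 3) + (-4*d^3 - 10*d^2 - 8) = -4*d^3 - 9*d^2 + 3*d - 11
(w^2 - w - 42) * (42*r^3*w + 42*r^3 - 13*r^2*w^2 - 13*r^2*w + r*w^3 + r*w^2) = 42*r^3*w^3 - 1806*r^3*w - 1764*r^3 - 13*r^2*w^4 + 559*r^2*w^2 + 546*r^2*w + r*w^5 - 43*r*w^3 - 42*r*w^2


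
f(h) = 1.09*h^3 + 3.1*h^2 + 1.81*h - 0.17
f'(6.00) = 156.73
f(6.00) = 357.73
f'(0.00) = 1.81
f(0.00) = -0.17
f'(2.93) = 48.05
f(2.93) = 59.16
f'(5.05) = 116.51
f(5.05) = 228.41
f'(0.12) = 2.60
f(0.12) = 0.09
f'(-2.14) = 3.52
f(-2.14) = -0.53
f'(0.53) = 6.01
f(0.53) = 1.82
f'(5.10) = 118.48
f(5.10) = 234.28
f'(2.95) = 48.56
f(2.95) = 60.13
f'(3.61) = 66.81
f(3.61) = 98.04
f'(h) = 3.27*h^2 + 6.2*h + 1.81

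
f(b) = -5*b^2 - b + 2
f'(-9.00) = 89.00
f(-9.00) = -394.00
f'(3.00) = -31.00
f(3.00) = -46.00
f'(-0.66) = 5.60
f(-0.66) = 0.48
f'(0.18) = -2.80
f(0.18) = 1.66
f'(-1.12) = 10.20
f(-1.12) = -3.15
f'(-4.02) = 39.20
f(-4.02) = -74.78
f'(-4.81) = 47.10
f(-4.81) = -108.87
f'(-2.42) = 23.20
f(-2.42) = -24.86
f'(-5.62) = 55.20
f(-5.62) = -150.30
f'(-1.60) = 15.00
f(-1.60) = -9.20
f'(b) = -10*b - 1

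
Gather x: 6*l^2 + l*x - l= 6*l^2 + l*x - l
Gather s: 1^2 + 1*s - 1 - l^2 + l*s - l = -l^2 - l + s*(l + 1)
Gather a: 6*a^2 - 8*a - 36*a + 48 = 6*a^2 - 44*a + 48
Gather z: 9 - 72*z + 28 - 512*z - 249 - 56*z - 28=-640*z - 240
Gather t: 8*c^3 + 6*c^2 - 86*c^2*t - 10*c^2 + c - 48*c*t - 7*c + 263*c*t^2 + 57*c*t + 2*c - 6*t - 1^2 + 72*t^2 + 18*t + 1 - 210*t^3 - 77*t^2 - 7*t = 8*c^3 - 4*c^2 - 4*c - 210*t^3 + t^2*(263*c - 5) + t*(-86*c^2 + 9*c + 5)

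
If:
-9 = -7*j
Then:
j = 9/7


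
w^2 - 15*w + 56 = (w - 8)*(w - 7)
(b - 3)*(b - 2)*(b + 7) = b^3 + 2*b^2 - 29*b + 42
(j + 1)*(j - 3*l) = j^2 - 3*j*l + j - 3*l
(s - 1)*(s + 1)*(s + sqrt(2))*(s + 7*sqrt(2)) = s^4 + 8*sqrt(2)*s^3 + 13*s^2 - 8*sqrt(2)*s - 14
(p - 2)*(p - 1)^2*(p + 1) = p^4 - 3*p^3 + p^2 + 3*p - 2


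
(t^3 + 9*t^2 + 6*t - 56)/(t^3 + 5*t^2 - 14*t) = (t + 4)/t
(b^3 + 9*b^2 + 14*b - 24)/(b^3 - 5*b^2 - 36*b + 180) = (b^2 + 3*b - 4)/(b^2 - 11*b + 30)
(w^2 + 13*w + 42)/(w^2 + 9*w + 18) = (w + 7)/(w + 3)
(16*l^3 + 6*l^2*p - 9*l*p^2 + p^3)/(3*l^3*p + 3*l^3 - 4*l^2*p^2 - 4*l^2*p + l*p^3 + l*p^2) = (16*l^3 + 6*l^2*p - 9*l*p^2 + p^3)/(l*(3*l^2*p + 3*l^2 - 4*l*p^2 - 4*l*p + p^3 + p^2))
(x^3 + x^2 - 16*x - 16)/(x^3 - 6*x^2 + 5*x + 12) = (x + 4)/(x - 3)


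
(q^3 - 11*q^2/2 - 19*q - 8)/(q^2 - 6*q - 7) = (-q^3 + 11*q^2/2 + 19*q + 8)/(-q^2 + 6*q + 7)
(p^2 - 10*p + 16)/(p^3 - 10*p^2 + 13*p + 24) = (p - 2)/(p^2 - 2*p - 3)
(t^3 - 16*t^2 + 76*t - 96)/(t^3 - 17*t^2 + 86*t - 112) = (t - 6)/(t - 7)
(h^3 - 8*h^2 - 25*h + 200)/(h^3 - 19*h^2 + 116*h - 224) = (h^2 - 25)/(h^2 - 11*h + 28)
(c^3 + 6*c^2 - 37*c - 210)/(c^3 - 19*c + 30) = (c^2 + c - 42)/(c^2 - 5*c + 6)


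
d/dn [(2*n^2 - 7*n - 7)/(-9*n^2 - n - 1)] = 65*n*(-n - 2)/(81*n^4 + 18*n^3 + 19*n^2 + 2*n + 1)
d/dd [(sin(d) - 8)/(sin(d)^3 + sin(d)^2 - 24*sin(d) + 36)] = (-2*sin(d)^3 + 23*sin(d)^2 + 16*sin(d) - 156)*cos(d)/(sin(d)^3 + sin(d)^2 - 24*sin(d) + 36)^2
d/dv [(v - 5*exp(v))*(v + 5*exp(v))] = 2*v - 50*exp(2*v)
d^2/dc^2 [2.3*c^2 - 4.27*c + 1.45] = 4.60000000000000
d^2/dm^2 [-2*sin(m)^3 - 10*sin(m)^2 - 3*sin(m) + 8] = 18*sin(m)^3 + 40*sin(m)^2 - 9*sin(m) - 20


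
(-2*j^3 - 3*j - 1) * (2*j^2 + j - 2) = -4*j^5 - 2*j^4 - 2*j^3 - 5*j^2 + 5*j + 2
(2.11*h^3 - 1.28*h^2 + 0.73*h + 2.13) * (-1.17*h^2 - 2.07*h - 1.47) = -2.4687*h^5 - 2.8701*h^4 - 1.3062*h^3 - 2.1216*h^2 - 5.4822*h - 3.1311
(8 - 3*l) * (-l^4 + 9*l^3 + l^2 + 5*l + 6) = 3*l^5 - 35*l^4 + 69*l^3 - 7*l^2 + 22*l + 48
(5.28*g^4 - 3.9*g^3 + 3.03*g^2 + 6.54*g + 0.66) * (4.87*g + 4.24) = 25.7136*g^5 + 3.3942*g^4 - 1.7799*g^3 + 44.697*g^2 + 30.9438*g + 2.7984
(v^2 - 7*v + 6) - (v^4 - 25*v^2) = -v^4 + 26*v^2 - 7*v + 6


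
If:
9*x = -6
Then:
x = -2/3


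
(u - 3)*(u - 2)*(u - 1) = u^3 - 6*u^2 + 11*u - 6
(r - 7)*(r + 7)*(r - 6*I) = r^3 - 6*I*r^2 - 49*r + 294*I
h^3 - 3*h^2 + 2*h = h*(h - 2)*(h - 1)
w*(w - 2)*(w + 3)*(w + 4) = w^4 + 5*w^3 - 2*w^2 - 24*w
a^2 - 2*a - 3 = (a - 3)*(a + 1)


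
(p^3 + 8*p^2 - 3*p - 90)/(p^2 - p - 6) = (p^2 + 11*p + 30)/(p + 2)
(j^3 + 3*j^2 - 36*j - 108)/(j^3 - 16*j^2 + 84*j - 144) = (j^2 + 9*j + 18)/(j^2 - 10*j + 24)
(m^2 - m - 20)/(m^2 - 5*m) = (m + 4)/m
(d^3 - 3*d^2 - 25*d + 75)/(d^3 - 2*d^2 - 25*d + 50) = (d - 3)/(d - 2)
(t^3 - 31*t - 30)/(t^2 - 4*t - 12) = (t^2 + 6*t + 5)/(t + 2)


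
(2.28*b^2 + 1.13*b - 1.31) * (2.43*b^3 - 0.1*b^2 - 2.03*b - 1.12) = 5.5404*b^5 + 2.5179*b^4 - 7.9247*b^3 - 4.7165*b^2 + 1.3937*b + 1.4672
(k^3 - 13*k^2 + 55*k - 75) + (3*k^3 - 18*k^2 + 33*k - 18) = 4*k^3 - 31*k^2 + 88*k - 93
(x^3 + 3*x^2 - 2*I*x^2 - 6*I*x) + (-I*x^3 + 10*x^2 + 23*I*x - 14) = x^3 - I*x^3 + 13*x^2 - 2*I*x^2 + 17*I*x - 14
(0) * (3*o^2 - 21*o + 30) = 0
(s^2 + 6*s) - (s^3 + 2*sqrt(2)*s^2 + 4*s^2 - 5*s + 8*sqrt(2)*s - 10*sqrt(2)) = -s^3 - 3*s^2 - 2*sqrt(2)*s^2 - 8*sqrt(2)*s + 11*s + 10*sqrt(2)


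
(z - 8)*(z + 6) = z^2 - 2*z - 48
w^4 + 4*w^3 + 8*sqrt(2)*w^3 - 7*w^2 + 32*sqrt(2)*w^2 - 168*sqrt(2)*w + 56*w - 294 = (w - 3)*(w + 7)*(w + sqrt(2))*(w + 7*sqrt(2))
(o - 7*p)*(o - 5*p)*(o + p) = o^3 - 11*o^2*p + 23*o*p^2 + 35*p^3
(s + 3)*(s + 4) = s^2 + 7*s + 12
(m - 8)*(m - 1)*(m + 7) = m^3 - 2*m^2 - 55*m + 56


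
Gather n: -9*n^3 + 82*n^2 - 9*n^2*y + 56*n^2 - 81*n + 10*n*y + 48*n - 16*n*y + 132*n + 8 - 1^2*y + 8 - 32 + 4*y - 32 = -9*n^3 + n^2*(138 - 9*y) + n*(99 - 6*y) + 3*y - 48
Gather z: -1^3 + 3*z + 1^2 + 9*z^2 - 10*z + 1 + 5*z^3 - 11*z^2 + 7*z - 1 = 5*z^3 - 2*z^2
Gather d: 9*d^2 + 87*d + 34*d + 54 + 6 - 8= 9*d^2 + 121*d + 52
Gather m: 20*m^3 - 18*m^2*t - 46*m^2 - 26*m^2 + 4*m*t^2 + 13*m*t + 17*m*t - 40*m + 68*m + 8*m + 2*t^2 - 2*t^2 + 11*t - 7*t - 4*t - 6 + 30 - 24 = 20*m^3 + m^2*(-18*t - 72) + m*(4*t^2 + 30*t + 36)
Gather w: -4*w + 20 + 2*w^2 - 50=2*w^2 - 4*w - 30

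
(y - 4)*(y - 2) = y^2 - 6*y + 8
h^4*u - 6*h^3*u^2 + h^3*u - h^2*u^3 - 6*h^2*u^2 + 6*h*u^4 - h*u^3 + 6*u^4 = (h - 6*u)*(h - u)*(h + u)*(h*u + u)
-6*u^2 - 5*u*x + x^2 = (-6*u + x)*(u + x)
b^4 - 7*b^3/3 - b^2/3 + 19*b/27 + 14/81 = (b - 7/3)*(b - 2/3)*(b + 1/3)^2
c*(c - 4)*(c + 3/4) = c^3 - 13*c^2/4 - 3*c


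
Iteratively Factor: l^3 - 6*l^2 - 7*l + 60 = (l - 5)*(l^2 - l - 12) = (l - 5)*(l - 4)*(l + 3)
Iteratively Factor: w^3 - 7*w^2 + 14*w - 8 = (w - 4)*(w^2 - 3*w + 2) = (w - 4)*(w - 2)*(w - 1)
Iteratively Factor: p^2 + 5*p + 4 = (p + 4)*(p + 1)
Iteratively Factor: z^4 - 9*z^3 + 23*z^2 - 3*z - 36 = (z - 4)*(z^3 - 5*z^2 + 3*z + 9) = (z - 4)*(z + 1)*(z^2 - 6*z + 9) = (z - 4)*(z - 3)*(z + 1)*(z - 3)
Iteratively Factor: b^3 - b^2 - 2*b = (b + 1)*(b^2 - 2*b) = (b - 2)*(b + 1)*(b)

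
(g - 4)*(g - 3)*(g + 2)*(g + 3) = g^4 - 2*g^3 - 17*g^2 + 18*g + 72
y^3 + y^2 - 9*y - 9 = (y - 3)*(y + 1)*(y + 3)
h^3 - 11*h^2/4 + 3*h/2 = h*(h - 2)*(h - 3/4)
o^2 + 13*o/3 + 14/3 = (o + 2)*(o + 7/3)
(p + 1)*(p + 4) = p^2 + 5*p + 4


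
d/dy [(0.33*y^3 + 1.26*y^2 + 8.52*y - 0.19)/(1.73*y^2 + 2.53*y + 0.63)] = (0.5709*y^4 + 1.6698*y^3 - 10.9281*y^2 + 2.245*y + 5.8483)/(2.9929*y^4 + 8.7538*y^3 + 8.5807*y^2 + 3.1878*y + 0.3969)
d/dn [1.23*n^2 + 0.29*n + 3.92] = 2.46*n + 0.29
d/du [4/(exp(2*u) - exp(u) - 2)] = (4 - 8*exp(u))*exp(u)/(-exp(2*u) + exp(u) + 2)^2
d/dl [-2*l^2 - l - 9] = -4*l - 1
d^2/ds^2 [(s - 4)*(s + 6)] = 2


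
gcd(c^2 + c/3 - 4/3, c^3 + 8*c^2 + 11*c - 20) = c - 1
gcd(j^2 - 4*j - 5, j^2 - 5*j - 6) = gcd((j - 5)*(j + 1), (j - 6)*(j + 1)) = j + 1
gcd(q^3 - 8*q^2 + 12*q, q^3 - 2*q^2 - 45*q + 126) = q - 6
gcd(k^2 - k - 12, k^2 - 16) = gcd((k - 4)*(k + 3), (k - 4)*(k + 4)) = k - 4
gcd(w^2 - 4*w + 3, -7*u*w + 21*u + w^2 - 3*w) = w - 3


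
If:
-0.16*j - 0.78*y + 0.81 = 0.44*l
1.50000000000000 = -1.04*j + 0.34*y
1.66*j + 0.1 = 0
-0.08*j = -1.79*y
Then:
No Solution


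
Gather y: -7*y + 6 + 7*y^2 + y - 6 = 7*y^2 - 6*y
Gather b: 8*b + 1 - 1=8*b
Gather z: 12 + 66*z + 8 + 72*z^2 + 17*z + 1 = 72*z^2 + 83*z + 21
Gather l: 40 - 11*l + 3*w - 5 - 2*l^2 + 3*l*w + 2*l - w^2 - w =-2*l^2 + l*(3*w - 9) - w^2 + 2*w + 35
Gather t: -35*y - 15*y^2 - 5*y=-15*y^2 - 40*y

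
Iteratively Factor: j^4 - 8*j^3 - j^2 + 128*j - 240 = (j - 3)*(j^3 - 5*j^2 - 16*j + 80) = (j - 3)*(j + 4)*(j^2 - 9*j + 20) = (j - 4)*(j - 3)*(j + 4)*(j - 5)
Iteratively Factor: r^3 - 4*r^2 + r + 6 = (r - 3)*(r^2 - r - 2) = (r - 3)*(r - 2)*(r + 1)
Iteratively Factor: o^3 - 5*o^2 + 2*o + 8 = (o + 1)*(o^2 - 6*o + 8) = (o - 2)*(o + 1)*(o - 4)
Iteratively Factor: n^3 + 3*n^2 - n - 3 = (n - 1)*(n^2 + 4*n + 3) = (n - 1)*(n + 1)*(n + 3)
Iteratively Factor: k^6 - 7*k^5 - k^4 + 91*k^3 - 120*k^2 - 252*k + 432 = (k - 3)*(k^5 - 4*k^4 - 13*k^3 + 52*k^2 + 36*k - 144) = (k - 4)*(k - 3)*(k^4 - 13*k^2 + 36) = (k - 4)*(k - 3)*(k + 3)*(k^3 - 3*k^2 - 4*k + 12) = (k - 4)*(k - 3)*(k + 2)*(k + 3)*(k^2 - 5*k + 6) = (k - 4)*(k - 3)^2*(k + 2)*(k + 3)*(k - 2)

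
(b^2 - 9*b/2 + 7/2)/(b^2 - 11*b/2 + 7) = (b - 1)/(b - 2)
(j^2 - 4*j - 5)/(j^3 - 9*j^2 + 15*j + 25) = 1/(j - 5)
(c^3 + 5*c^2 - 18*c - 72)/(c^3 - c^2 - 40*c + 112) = (c^2 + 9*c + 18)/(c^2 + 3*c - 28)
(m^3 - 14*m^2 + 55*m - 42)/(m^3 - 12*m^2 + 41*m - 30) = (m - 7)/(m - 5)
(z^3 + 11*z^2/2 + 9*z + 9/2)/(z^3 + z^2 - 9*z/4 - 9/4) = 2*(z + 3)/(2*z - 3)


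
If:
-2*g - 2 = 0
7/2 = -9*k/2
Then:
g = -1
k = -7/9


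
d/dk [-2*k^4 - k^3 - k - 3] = -8*k^3 - 3*k^2 - 1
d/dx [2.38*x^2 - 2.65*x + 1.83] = 4.76*x - 2.65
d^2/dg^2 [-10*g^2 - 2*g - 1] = -20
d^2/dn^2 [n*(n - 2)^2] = 6*n - 8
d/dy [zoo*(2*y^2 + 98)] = zoo*y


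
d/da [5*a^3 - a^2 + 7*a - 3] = 15*a^2 - 2*a + 7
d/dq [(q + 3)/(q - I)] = (-3 - I)/(q - I)^2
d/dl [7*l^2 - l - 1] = 14*l - 1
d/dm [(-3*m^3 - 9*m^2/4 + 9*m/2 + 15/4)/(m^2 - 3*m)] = 3*(-4*m^4 + 24*m^3 + 3*m^2 - 10*m + 15)/(4*m^2*(m^2 - 6*m + 9))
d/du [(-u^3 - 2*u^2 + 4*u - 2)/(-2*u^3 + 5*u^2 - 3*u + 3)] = (-9*u^4 + 22*u^3 - 35*u^2 + 8*u + 6)/(4*u^6 - 20*u^5 + 37*u^4 - 42*u^3 + 39*u^2 - 18*u + 9)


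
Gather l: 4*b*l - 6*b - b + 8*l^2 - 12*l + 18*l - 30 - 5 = -7*b + 8*l^2 + l*(4*b + 6) - 35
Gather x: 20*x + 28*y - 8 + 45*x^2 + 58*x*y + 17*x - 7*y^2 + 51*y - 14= 45*x^2 + x*(58*y + 37) - 7*y^2 + 79*y - 22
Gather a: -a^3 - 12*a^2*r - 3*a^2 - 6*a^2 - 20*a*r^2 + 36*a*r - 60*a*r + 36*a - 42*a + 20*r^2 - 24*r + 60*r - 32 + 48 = -a^3 + a^2*(-12*r - 9) + a*(-20*r^2 - 24*r - 6) + 20*r^2 + 36*r + 16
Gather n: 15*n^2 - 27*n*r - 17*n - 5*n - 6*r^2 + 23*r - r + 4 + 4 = 15*n^2 + n*(-27*r - 22) - 6*r^2 + 22*r + 8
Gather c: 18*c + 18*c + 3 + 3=36*c + 6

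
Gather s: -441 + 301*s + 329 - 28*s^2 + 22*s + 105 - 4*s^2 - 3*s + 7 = -32*s^2 + 320*s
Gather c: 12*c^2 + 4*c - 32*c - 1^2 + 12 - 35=12*c^2 - 28*c - 24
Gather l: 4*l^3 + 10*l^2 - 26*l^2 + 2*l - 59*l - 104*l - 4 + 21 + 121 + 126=4*l^3 - 16*l^2 - 161*l + 264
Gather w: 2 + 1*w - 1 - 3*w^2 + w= -3*w^2 + 2*w + 1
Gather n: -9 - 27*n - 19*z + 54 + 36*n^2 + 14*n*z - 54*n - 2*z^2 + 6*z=36*n^2 + n*(14*z - 81) - 2*z^2 - 13*z + 45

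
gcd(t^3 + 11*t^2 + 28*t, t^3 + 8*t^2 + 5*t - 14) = t + 7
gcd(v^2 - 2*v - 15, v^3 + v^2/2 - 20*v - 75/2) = v^2 - 2*v - 15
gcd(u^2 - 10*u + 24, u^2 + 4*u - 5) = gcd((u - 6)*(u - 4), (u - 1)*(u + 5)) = 1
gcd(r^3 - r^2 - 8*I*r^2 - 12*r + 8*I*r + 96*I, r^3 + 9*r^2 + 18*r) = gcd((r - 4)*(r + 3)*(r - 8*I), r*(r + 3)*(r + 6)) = r + 3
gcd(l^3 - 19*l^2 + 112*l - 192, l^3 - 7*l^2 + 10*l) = 1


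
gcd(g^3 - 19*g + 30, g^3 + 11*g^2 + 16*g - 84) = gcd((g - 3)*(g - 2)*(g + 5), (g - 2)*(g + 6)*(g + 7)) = g - 2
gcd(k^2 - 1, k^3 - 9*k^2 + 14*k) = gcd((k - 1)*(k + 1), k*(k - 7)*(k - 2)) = 1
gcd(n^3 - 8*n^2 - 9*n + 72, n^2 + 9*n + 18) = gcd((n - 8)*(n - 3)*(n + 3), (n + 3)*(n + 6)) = n + 3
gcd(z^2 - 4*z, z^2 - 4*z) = z^2 - 4*z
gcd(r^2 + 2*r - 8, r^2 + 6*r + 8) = r + 4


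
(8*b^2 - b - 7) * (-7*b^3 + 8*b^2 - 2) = -56*b^5 + 71*b^4 + 41*b^3 - 72*b^2 + 2*b + 14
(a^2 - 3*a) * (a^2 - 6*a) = a^4 - 9*a^3 + 18*a^2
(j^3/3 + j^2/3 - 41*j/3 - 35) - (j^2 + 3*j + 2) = j^3/3 - 2*j^2/3 - 50*j/3 - 37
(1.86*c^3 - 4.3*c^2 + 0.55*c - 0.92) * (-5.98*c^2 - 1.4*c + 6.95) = -11.1228*c^5 + 23.11*c^4 + 15.658*c^3 - 25.1534*c^2 + 5.1105*c - 6.394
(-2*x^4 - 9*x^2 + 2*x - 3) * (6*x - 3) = -12*x^5 + 6*x^4 - 54*x^3 + 39*x^2 - 24*x + 9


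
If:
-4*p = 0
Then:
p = 0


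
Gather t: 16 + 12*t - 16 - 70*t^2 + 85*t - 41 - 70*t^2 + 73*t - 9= -140*t^2 + 170*t - 50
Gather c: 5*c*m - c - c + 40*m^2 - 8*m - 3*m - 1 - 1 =c*(5*m - 2) + 40*m^2 - 11*m - 2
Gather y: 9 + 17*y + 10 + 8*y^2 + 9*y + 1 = 8*y^2 + 26*y + 20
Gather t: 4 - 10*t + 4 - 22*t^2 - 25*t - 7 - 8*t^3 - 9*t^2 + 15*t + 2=-8*t^3 - 31*t^2 - 20*t + 3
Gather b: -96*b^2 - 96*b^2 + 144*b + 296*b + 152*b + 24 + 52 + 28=-192*b^2 + 592*b + 104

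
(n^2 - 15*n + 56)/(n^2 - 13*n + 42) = (n - 8)/(n - 6)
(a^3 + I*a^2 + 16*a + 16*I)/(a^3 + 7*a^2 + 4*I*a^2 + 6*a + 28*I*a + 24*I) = (a^2 - 3*I*a + 4)/(a^2 + 7*a + 6)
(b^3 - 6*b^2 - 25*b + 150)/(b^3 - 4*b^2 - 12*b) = (b^2 - 25)/(b*(b + 2))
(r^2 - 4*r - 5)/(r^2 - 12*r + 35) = (r + 1)/(r - 7)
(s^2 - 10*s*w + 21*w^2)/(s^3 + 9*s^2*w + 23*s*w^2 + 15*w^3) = (s^2 - 10*s*w + 21*w^2)/(s^3 + 9*s^2*w + 23*s*w^2 + 15*w^3)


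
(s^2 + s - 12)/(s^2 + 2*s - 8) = (s - 3)/(s - 2)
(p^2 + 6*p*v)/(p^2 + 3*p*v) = (p + 6*v)/(p + 3*v)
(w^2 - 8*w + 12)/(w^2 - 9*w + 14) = (w - 6)/(w - 7)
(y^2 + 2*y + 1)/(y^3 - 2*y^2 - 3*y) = (y + 1)/(y*(y - 3))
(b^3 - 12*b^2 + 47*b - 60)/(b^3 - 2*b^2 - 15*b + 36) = (b^2 - 9*b + 20)/(b^2 + b - 12)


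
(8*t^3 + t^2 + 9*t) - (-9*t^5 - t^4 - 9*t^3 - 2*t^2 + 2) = 9*t^5 + t^4 + 17*t^3 + 3*t^2 + 9*t - 2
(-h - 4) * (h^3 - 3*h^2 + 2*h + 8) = -h^4 - h^3 + 10*h^2 - 16*h - 32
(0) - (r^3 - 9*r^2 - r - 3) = -r^3 + 9*r^2 + r + 3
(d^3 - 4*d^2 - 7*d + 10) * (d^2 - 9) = d^5 - 4*d^4 - 16*d^3 + 46*d^2 + 63*d - 90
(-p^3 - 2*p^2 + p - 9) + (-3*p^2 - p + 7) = -p^3 - 5*p^2 - 2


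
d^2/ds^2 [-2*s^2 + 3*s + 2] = -4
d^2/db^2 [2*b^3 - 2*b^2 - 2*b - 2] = 12*b - 4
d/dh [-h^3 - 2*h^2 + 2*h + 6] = -3*h^2 - 4*h + 2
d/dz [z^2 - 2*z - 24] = 2*z - 2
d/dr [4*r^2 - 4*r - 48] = 8*r - 4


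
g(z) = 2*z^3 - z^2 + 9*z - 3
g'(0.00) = 9.00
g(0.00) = -3.00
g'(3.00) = 57.00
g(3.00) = 69.00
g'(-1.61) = 27.77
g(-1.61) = -28.43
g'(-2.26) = 44.17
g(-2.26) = -51.53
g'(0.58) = 9.86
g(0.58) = 2.27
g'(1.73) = 23.50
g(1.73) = 19.93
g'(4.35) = 113.84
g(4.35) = 181.85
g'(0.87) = 11.80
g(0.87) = 5.39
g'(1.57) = 20.65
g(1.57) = 16.40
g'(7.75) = 353.88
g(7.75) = 937.66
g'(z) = 6*z^2 - 2*z + 9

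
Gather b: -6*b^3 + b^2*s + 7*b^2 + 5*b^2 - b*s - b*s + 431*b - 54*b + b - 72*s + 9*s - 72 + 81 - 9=-6*b^3 + b^2*(s + 12) + b*(378 - 2*s) - 63*s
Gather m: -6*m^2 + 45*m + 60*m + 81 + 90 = -6*m^2 + 105*m + 171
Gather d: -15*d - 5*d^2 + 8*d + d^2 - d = -4*d^2 - 8*d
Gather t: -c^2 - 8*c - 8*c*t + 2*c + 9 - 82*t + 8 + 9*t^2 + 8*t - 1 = -c^2 - 6*c + 9*t^2 + t*(-8*c - 74) + 16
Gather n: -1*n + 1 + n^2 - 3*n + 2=n^2 - 4*n + 3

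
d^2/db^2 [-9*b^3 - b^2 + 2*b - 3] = -54*b - 2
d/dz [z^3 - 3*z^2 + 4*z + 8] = 3*z^2 - 6*z + 4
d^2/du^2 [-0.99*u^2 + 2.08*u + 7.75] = -1.98000000000000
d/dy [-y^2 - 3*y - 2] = -2*y - 3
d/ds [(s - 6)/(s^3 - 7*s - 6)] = (s^3 - 7*s - (s - 6)*(3*s^2 - 7) - 6)/(-s^3 + 7*s + 6)^2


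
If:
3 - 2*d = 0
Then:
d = 3/2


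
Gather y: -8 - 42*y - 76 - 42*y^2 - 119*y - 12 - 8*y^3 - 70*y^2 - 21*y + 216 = -8*y^3 - 112*y^2 - 182*y + 120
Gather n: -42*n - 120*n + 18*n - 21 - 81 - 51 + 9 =-144*n - 144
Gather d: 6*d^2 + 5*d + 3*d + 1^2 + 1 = 6*d^2 + 8*d + 2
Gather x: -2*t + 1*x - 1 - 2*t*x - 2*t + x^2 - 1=-4*t + x^2 + x*(1 - 2*t) - 2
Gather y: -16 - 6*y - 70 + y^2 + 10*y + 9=y^2 + 4*y - 77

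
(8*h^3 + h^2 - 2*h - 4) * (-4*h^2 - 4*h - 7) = -32*h^5 - 36*h^4 - 52*h^3 + 17*h^2 + 30*h + 28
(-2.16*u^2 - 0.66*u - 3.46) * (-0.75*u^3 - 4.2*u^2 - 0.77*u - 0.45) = 1.62*u^5 + 9.567*u^4 + 7.0302*u^3 + 16.0122*u^2 + 2.9612*u + 1.557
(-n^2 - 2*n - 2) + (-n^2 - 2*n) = -2*n^2 - 4*n - 2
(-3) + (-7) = -10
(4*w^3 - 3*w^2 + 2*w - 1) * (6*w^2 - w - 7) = 24*w^5 - 22*w^4 - 13*w^3 + 13*w^2 - 13*w + 7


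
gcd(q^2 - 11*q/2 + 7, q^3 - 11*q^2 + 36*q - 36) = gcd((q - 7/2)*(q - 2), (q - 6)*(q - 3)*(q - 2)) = q - 2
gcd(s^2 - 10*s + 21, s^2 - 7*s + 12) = s - 3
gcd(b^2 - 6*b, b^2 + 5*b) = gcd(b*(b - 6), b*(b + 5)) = b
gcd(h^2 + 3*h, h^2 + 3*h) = h^2 + 3*h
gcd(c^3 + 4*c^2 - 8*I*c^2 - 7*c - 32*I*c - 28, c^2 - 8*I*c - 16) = 1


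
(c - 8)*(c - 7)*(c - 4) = c^3 - 19*c^2 + 116*c - 224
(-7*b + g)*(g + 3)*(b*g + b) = -7*b^2*g^2 - 28*b^2*g - 21*b^2 + b*g^3 + 4*b*g^2 + 3*b*g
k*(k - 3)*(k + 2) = k^3 - k^2 - 6*k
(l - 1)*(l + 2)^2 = l^3 + 3*l^2 - 4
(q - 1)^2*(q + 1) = q^3 - q^2 - q + 1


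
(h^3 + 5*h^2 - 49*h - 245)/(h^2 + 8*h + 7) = (h^2 - 2*h - 35)/(h + 1)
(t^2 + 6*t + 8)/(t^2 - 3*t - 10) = (t + 4)/(t - 5)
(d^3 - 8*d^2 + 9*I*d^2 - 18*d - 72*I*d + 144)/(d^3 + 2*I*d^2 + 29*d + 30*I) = (d^2 + d*(-8 + 3*I) - 24*I)/(d^2 - 4*I*d + 5)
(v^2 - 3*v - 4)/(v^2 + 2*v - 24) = (v + 1)/(v + 6)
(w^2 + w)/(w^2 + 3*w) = (w + 1)/(w + 3)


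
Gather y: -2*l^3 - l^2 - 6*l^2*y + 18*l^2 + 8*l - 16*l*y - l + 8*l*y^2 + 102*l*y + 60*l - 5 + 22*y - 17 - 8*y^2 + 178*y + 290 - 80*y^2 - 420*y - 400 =-2*l^3 + 17*l^2 + 67*l + y^2*(8*l - 88) + y*(-6*l^2 + 86*l - 220) - 132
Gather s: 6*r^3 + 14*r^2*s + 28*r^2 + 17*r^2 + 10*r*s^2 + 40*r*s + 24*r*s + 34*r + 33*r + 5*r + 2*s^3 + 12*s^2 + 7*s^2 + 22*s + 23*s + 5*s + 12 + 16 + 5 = 6*r^3 + 45*r^2 + 72*r + 2*s^3 + s^2*(10*r + 19) + s*(14*r^2 + 64*r + 50) + 33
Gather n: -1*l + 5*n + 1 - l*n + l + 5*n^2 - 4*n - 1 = 5*n^2 + n*(1 - l)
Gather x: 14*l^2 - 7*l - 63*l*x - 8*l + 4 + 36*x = 14*l^2 - 15*l + x*(36 - 63*l) + 4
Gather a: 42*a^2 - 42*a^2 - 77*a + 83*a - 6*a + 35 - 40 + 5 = 0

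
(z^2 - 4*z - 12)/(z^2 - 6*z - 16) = (z - 6)/(z - 8)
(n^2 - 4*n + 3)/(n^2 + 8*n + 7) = (n^2 - 4*n + 3)/(n^2 + 8*n + 7)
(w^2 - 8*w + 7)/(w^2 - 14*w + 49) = (w - 1)/(w - 7)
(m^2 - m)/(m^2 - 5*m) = (m - 1)/(m - 5)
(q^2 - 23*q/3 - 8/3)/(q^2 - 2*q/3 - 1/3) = (q - 8)/(q - 1)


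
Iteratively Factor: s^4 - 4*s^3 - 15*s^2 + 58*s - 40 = (s - 5)*(s^3 + s^2 - 10*s + 8) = (s - 5)*(s + 4)*(s^2 - 3*s + 2) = (s - 5)*(s - 1)*(s + 4)*(s - 2)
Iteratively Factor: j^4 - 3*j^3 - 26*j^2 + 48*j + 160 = (j + 4)*(j^3 - 7*j^2 + 2*j + 40) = (j - 4)*(j + 4)*(j^2 - 3*j - 10) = (j - 5)*(j - 4)*(j + 4)*(j + 2)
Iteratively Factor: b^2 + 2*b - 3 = (b + 3)*(b - 1)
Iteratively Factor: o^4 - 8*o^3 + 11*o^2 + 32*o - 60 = (o - 2)*(o^3 - 6*o^2 - o + 30) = (o - 3)*(o - 2)*(o^2 - 3*o - 10) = (o - 3)*(o - 2)*(o + 2)*(o - 5)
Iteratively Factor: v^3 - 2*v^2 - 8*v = (v - 4)*(v^2 + 2*v) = (v - 4)*(v + 2)*(v)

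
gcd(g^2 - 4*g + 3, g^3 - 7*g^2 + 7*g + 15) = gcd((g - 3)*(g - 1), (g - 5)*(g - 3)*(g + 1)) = g - 3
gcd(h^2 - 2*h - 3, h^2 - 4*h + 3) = h - 3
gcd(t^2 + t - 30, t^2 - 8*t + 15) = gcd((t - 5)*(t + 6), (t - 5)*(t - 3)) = t - 5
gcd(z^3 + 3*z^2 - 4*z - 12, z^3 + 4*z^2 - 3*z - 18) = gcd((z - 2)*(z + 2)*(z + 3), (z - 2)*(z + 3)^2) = z^2 + z - 6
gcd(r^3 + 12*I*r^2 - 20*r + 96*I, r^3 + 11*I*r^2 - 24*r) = r + 8*I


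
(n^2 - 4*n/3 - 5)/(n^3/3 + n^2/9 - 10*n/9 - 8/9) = 3*(3*n^2 - 4*n - 15)/(3*n^3 + n^2 - 10*n - 8)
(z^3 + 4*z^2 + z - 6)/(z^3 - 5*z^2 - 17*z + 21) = (z + 2)/(z - 7)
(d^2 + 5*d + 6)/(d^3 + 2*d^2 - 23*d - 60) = (d + 2)/(d^2 - d - 20)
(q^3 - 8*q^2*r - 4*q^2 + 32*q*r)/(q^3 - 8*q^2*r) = (q - 4)/q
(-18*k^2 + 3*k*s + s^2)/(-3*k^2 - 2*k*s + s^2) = (6*k + s)/(k + s)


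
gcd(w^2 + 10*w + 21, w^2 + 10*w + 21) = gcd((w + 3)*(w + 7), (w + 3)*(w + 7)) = w^2 + 10*w + 21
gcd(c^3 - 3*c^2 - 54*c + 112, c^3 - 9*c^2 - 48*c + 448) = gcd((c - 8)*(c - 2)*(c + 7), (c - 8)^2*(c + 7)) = c^2 - c - 56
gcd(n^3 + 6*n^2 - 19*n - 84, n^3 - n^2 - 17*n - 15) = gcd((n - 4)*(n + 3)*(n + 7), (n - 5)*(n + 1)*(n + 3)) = n + 3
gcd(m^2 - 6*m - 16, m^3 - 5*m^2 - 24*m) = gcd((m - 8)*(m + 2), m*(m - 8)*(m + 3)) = m - 8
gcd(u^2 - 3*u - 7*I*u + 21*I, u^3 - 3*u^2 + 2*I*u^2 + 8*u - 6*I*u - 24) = u - 3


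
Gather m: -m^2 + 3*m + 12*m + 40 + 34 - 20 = -m^2 + 15*m + 54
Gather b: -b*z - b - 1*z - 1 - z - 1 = b*(-z - 1) - 2*z - 2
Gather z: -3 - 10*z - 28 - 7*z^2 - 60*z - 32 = -7*z^2 - 70*z - 63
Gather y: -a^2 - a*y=-a^2 - a*y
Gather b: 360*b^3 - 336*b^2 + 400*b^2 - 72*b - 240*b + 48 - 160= 360*b^3 + 64*b^2 - 312*b - 112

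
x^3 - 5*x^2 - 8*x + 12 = (x - 6)*(x - 1)*(x + 2)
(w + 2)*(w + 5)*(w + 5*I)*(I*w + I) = I*w^4 - 5*w^3 + 8*I*w^3 - 40*w^2 + 17*I*w^2 - 85*w + 10*I*w - 50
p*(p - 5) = p^2 - 5*p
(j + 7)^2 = j^2 + 14*j + 49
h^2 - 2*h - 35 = (h - 7)*(h + 5)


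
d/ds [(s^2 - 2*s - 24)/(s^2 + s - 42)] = 3/(s^2 + 14*s + 49)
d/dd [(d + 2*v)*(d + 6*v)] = 2*d + 8*v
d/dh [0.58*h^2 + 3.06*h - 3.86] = 1.16*h + 3.06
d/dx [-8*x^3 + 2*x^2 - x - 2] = -24*x^2 + 4*x - 1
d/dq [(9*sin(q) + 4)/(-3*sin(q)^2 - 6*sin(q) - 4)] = 3*(9*sin(q)^2 + 8*sin(q) - 4)*cos(q)/(3*sin(q)^2 + 6*sin(q) + 4)^2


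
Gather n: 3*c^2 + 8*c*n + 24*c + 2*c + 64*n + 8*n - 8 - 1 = 3*c^2 + 26*c + n*(8*c + 72) - 9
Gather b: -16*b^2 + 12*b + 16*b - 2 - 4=-16*b^2 + 28*b - 6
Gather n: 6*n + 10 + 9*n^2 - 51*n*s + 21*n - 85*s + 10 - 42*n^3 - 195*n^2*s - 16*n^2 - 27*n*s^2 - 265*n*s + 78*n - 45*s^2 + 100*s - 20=-42*n^3 + n^2*(-195*s - 7) + n*(-27*s^2 - 316*s + 105) - 45*s^2 + 15*s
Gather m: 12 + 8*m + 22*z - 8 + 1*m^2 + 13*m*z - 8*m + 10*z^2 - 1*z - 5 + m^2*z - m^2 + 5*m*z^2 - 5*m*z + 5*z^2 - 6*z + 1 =m^2*z + m*(5*z^2 + 8*z) + 15*z^2 + 15*z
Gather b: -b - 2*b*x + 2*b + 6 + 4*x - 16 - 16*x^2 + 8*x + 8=b*(1 - 2*x) - 16*x^2 + 12*x - 2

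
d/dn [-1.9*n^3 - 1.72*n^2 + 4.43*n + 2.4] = -5.7*n^2 - 3.44*n + 4.43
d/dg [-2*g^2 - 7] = -4*g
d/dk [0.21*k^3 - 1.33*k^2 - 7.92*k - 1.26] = 0.63*k^2 - 2.66*k - 7.92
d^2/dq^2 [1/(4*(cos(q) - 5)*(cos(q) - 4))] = (-4*sin(q)^4 + 3*sin(q)^2 - 855*cos(q)/4 + 27*cos(3*q)/4 + 123)/(4*(cos(q) - 5)^3*(cos(q) - 4)^3)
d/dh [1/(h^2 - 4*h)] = 2*(2 - h)/(h^2*(h - 4)^2)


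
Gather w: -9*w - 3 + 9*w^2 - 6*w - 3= 9*w^2 - 15*w - 6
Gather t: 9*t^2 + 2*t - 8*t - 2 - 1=9*t^2 - 6*t - 3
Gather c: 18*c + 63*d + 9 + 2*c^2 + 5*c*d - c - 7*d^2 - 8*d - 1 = 2*c^2 + c*(5*d + 17) - 7*d^2 + 55*d + 8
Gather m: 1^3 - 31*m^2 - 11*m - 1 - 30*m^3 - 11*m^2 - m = -30*m^3 - 42*m^2 - 12*m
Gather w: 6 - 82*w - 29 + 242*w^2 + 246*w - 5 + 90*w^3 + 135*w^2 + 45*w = 90*w^3 + 377*w^2 + 209*w - 28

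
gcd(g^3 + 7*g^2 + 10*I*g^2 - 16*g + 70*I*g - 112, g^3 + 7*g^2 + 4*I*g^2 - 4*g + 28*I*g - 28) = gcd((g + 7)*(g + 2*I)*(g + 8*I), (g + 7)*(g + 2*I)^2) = g^2 + g*(7 + 2*I) + 14*I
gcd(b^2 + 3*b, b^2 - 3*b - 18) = b + 3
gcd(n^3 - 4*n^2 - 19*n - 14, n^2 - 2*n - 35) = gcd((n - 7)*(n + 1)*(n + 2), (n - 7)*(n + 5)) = n - 7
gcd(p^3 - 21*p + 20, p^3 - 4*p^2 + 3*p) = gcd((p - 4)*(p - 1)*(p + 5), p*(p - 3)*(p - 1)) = p - 1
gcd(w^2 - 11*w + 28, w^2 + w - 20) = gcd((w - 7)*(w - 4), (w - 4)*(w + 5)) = w - 4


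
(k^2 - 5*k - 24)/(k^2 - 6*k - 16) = (k + 3)/(k + 2)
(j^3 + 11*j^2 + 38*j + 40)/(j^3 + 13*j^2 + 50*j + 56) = (j + 5)/(j + 7)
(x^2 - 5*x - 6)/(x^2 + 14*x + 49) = (x^2 - 5*x - 6)/(x^2 + 14*x + 49)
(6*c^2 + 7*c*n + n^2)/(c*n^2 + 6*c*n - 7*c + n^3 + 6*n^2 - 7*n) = (6*c + n)/(n^2 + 6*n - 7)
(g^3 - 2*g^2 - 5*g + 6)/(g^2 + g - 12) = (g^2 + g - 2)/(g + 4)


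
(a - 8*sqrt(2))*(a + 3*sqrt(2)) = a^2 - 5*sqrt(2)*a - 48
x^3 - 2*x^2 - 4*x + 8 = (x - 2)^2*(x + 2)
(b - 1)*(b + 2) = b^2 + b - 2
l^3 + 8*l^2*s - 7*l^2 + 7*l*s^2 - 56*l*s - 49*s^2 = (l - 7)*(l + s)*(l + 7*s)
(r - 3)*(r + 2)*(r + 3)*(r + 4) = r^4 + 6*r^3 - r^2 - 54*r - 72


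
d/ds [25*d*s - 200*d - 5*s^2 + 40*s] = 25*d - 10*s + 40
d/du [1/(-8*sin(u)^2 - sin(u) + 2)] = (16*sin(u) + 1)*cos(u)/(8*sin(u)^2 + sin(u) - 2)^2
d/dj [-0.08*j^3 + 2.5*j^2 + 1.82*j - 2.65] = -0.24*j^2 + 5.0*j + 1.82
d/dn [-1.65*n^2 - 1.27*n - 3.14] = -3.3*n - 1.27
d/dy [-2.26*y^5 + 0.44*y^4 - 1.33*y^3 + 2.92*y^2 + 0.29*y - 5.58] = -11.3*y^4 + 1.76*y^3 - 3.99*y^2 + 5.84*y + 0.29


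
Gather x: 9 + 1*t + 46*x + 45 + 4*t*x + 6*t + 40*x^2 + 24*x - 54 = 7*t + 40*x^2 + x*(4*t + 70)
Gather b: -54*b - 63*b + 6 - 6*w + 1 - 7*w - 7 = -117*b - 13*w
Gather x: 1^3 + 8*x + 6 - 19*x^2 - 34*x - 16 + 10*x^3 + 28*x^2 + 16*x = 10*x^3 + 9*x^2 - 10*x - 9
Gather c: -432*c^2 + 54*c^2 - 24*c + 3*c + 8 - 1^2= -378*c^2 - 21*c + 7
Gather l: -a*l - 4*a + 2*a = -a*l - 2*a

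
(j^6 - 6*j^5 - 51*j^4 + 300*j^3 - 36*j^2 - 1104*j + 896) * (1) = j^6 - 6*j^5 - 51*j^4 + 300*j^3 - 36*j^2 - 1104*j + 896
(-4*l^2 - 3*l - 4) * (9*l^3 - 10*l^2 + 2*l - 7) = -36*l^5 + 13*l^4 - 14*l^3 + 62*l^2 + 13*l + 28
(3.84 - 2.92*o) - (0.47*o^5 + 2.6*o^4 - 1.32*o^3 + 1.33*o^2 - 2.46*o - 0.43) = -0.47*o^5 - 2.6*o^4 + 1.32*o^3 - 1.33*o^2 - 0.46*o + 4.27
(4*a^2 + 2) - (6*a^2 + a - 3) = -2*a^2 - a + 5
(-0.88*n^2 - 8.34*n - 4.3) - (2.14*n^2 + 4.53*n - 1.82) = -3.02*n^2 - 12.87*n - 2.48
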